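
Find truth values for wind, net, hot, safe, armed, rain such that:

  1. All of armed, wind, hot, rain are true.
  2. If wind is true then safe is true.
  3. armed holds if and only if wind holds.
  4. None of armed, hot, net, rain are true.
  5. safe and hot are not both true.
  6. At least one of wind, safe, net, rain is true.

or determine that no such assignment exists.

Unsatisfiable

Case hot = True:
  Constraint (4) is violated (hot=T) — contradiction.
Case hot = False:
  Constraint (1) is violated (hot=F) — contradiction.
Both cases fail — unsatisfiable.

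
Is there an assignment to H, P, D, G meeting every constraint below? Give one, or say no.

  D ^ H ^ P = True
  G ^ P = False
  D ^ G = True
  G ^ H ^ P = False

H = False, P = False, D = True, G = False

D ^ H ^ P = T ^ F ^ F = True ✓
G ^ P = F ^ F = False ✓
D ^ G = T ^ F = True ✓
G ^ H ^ P = F ^ F ^ F = False ✓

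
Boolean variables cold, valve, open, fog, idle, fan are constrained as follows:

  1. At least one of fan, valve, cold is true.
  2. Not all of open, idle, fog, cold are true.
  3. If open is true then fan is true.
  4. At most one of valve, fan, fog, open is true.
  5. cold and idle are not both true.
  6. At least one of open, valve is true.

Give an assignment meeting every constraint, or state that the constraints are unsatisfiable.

cold=F; valve=T; open=F; fog=F; idle=T; fan=F

  (1) {fan, valve, cold}: 1 true — at least one ✓
  (2) {open, idle, fog, cold}: 1/4 true — not all ✓
  (3) open=F ⇒ fan: vacuous ✓
  (4) {valve, fan, fog, open}: 1 true — at most one ✓
  (5) cold=F, idle=T — not both ✓
  (6) {open, valve}: 1 true — at least one ✓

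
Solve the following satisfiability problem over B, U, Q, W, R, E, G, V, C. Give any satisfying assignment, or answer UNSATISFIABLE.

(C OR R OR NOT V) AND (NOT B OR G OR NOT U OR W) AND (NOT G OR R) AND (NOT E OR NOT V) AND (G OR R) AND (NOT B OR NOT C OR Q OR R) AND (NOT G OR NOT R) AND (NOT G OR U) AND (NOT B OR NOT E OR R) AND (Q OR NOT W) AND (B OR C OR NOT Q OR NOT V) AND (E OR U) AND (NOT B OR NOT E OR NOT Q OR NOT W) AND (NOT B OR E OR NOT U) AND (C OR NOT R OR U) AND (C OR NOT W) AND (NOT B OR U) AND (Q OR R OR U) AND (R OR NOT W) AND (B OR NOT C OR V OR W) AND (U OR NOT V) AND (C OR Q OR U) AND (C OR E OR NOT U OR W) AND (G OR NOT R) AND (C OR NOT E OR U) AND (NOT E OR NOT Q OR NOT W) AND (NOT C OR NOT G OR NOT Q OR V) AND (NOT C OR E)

No satisfying assignment exists.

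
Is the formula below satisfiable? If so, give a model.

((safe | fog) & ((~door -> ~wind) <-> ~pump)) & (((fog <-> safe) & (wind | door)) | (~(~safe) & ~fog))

safe=T; wind=T; door=T; pump=F; fog=F

  (safe | fog) & ((~door -> ~wind) <-> ~pump) = True
    safe | fog = True
    (~door -> ~wind) <-> ~pump = True
      ~door -> ~wind = True
        ~door = False
        ~wind = False
      ~pump = True
  ((fog <-> safe) & (wind | door)) | (~(~safe) & ~fog) = True
    (fog <-> safe) & (wind | door) = False
      fog <-> safe = False
      wind | door = True
    ~(~safe) & ~fog = True
      ~(~safe) = True
        ~safe = False
      ~fog = True
Both conjuncts True, so the formula holds.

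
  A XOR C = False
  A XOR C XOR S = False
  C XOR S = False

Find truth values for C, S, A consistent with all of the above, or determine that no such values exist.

C=F; S=F; A=F

A XOR C = F XOR F = False ✓
A XOR C XOR S = F XOR F XOR F = False ✓
C XOR S = F XOR F = False ✓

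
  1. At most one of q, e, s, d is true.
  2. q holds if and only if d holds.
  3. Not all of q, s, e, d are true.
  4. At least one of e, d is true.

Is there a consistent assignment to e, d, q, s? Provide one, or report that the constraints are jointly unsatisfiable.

e = True; d = False; q = False; s = False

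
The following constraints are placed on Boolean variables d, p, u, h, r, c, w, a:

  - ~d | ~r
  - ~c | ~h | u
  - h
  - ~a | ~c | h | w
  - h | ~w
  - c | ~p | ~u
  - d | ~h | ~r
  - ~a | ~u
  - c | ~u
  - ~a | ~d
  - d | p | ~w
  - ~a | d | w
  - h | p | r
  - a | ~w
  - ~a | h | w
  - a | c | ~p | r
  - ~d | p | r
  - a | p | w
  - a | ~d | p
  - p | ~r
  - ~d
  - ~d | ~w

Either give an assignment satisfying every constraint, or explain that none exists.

d: False, p: True, u: True, h: True, r: False, c: True, w: False, a: False

Unit clause (h) forces h = True.
Unit clause (~d) forces d = False.
In (d | ~h | ~r) only ~r is left, so r = False.
Try p = False:
  (d | p | ~w) forces w = False.
  (~a | d | w) forces a = False.
  clause (a | p | w) is falsified — backtrack.
So p = True.
Set u = True.
  then (c | ~p | ~u) forces c = True.
  then (~a | ~u) forces a = False.
  then (a | ~w) forces w = False.
All clauses satisfied.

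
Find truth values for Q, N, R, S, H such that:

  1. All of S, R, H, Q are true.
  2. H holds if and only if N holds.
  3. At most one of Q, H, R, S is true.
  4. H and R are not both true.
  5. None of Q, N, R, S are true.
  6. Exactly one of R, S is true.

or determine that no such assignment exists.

UNSATISFIABLE

Case Q = True:
  Constraint (5) is violated (Q=T) — contradiction.
Case Q = False:
  Constraint (1) is violated (Q=F) — contradiction.
Both cases fail — unsatisfiable.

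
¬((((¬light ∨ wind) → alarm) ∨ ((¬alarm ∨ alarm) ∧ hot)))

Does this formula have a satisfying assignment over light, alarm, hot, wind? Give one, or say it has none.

light = False, alarm = False, hot = False, wind = False

  ¬((((¬light ∨ wind) → alarm) ∨ ((¬alarm ∨ alarm) ∧ hot))) = True
    ((¬light ∨ wind) → alarm) ∨ ((¬alarm ∨ alarm) ∧ hot) = False
      (¬light ∨ wind) → alarm = False
        ¬light ∨ wind = True
          ¬light = True
      (¬alarm ∨ alarm) ∧ hot = False
        ¬alarm ∨ alarm = True
          ¬alarm = True
The formula evaluates to True.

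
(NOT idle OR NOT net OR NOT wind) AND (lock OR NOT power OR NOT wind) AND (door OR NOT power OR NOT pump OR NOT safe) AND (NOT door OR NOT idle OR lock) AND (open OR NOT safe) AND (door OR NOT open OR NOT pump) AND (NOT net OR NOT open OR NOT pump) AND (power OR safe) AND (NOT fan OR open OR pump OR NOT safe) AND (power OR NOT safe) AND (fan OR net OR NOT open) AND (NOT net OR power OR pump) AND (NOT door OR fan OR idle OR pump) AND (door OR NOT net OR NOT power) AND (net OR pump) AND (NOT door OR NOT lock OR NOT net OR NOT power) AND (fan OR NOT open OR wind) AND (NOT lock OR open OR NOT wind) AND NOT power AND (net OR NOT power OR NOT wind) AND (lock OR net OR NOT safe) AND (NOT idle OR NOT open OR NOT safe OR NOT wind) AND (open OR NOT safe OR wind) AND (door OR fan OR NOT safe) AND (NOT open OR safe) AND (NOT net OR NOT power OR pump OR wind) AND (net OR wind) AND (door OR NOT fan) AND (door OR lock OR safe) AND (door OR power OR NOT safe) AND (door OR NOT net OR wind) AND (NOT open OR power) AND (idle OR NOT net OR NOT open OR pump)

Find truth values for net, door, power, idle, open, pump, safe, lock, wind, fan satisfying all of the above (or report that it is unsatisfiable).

Unsatisfiable

Case power = True:
  Clause (NOT power) is falsified — contradiction.
Case power = False:
  (power OR safe) forces safe = True.
  Clause (power OR NOT safe) is falsified — contradiction.
Both cases fail, so the formula is unsatisfiable.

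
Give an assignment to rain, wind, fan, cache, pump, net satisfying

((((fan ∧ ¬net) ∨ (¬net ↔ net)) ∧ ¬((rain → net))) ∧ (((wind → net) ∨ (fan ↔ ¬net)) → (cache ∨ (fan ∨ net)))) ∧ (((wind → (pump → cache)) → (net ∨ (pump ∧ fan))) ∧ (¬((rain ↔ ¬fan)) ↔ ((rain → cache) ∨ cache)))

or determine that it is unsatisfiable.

rain = True; wind = False; fan = True; cache = True; pump = True; net = False

  (((fan ∧ ¬net) ∨ (¬net ↔ net)) ∧ ¬((rain → net))) ∧ (((wind → net) ∨ (fan ↔ ¬net)) → (cache ∨ (fan ∨ net))) = True
    ((fan ∧ ¬net) ∨ (¬net ↔ net)) ∧ ¬((rain → net)) = True
      (fan ∧ ¬net) ∨ (¬net ↔ net) = True
        fan ∧ ¬net = True
          ¬net = True
        ¬net ↔ net = False
          ¬net = True
      ¬((rain → net)) = True
        rain → net = False
    ((wind → net) ∨ (fan ↔ ¬net)) → (cache ∨ (fan ∨ net)) = True
      (wind → net) ∨ (fan ↔ ¬net) = True
        wind → net = True
        fan ↔ ¬net = True
          ¬net = True
      cache ∨ (fan ∨ net) = True
        fan ∨ net = True
  ((wind → (pump → cache)) → (net ∨ (pump ∧ fan))) ∧ (¬((rain ↔ ¬fan)) ↔ ((rain → cache) ∨ cache)) = True
    (wind → (pump → cache)) → (net ∨ (pump ∧ fan)) = True
      wind → (pump → cache) = True
        pump → cache = True
      net ∨ (pump ∧ fan) = True
        pump ∧ fan = True
    ¬((rain ↔ ¬fan)) ↔ ((rain → cache) ∨ cache) = True
      ¬((rain ↔ ¬fan)) = True
        rain ↔ ¬fan = False
          ¬fan = False
      (rain → cache) ∨ cache = True
        rain → cache = True
Both conjuncts True, so the formula holds.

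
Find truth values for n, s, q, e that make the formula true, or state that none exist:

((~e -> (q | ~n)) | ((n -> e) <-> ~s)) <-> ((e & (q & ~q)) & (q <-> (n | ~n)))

n = True, s = False, q = False, e = False

  ((~e -> (q | ~n)) | ((n -> e) <-> ~s)) <-> ((e & (q & ~q)) & (q <-> (n | ~n))) = True
    (~e -> (q | ~n)) | ((n -> e) <-> ~s) = False
      ~e -> (q | ~n) = False
        ~e = True
        q | ~n = False
          ~n = False
      (n -> e) <-> ~s = False
        n -> e = False
        ~s = True
    (e & (q & ~q)) & (q <-> (n | ~n)) = False
      e & (q & ~q) = False
        q & ~q = False
          ~q = True
      q <-> (n | ~n) = False
        n | ~n = True
          ~n = False
The formula evaluates to True.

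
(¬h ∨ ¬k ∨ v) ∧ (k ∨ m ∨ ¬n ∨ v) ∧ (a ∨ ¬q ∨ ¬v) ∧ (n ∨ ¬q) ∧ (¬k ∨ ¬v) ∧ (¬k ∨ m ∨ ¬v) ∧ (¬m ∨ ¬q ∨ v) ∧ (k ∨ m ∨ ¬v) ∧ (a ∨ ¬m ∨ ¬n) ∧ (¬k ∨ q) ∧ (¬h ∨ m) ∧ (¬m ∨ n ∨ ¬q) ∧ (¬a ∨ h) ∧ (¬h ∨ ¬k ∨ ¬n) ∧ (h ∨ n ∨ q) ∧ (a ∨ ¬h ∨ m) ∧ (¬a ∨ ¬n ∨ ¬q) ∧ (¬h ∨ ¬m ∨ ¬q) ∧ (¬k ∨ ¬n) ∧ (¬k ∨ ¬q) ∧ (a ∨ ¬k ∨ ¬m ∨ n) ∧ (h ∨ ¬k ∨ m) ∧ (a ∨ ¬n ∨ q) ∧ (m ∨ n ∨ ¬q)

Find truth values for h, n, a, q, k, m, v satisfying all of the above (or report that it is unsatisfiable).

h=T, n=F, a=T, q=F, k=F, m=T, v=F

Set h = True.
  then (¬h ∨ m) forces m = True.
  then (¬h ∨ ¬m ∨ ¬q) forces q = False.
  then (¬k ∨ q) forces k = False.
Set n = False.
Set a = True.
Set v = False.
All clauses satisfied.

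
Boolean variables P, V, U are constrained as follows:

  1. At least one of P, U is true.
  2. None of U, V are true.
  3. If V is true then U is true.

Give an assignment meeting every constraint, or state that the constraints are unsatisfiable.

P = True; V = False; U = False

  (1) {P, U}: 1 true — at least one ✓
  (2) {U, V}: 0 true — none ✓
  (3) V=F ⇒ U: vacuous ✓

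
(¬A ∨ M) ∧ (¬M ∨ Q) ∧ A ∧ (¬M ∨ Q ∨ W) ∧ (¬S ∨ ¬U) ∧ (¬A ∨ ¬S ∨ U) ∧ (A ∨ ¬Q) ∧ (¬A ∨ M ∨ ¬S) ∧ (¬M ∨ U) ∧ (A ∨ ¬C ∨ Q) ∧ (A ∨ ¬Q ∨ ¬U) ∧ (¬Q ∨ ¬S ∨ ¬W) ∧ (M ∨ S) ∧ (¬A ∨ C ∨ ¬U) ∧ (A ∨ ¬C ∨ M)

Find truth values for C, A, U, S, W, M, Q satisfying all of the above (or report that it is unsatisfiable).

C = True, A = True, U = True, S = False, W = True, M = True, Q = True

Unit clause (A) forces A = True.
In (¬A ∨ M) only M is left, so M = True.
In (¬M ∨ Q) only Q is left, so Q = True.
In (¬M ∨ U) only U is left, so U = True.
In (¬A ∨ C ∨ ¬U) only C is left, so C = True.
In (¬S ∨ ¬U) only ¬S is left, so S = False.
Set W = True.
All clauses satisfied.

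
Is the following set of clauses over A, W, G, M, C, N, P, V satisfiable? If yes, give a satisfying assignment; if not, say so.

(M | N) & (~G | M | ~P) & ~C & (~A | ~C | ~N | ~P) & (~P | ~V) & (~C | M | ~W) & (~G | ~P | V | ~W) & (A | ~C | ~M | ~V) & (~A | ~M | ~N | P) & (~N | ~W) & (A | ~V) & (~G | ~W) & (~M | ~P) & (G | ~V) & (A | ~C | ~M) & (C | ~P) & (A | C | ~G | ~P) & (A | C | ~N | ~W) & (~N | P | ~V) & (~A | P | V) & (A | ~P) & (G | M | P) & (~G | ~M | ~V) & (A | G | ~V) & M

Unit clause (~C) forces C = False.
In (C | ~P) only ~P is left, so P = False.
Unit clause (M) forces M = True.
Try A = True:
  (~A | ~M | ~N | P) forces N = False.
  (~A | P | V) forces V = True.
  (G | ~V) forces G = True.
  clause (~G | ~M | ~V) is falsified — backtrack.
So A = False.
  then (A | ~V) forces V = False.
Set W = True.
  then (~N | ~W) forces N = False.
  then (~G | ~W) forces G = False.
All clauses satisfied.

A=F, W=T, G=F, M=T, C=F, N=F, P=F, V=F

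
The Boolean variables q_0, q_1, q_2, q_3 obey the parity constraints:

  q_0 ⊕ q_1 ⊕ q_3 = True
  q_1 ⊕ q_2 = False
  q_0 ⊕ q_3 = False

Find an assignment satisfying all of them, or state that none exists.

q_0 = True, q_1 = True, q_2 = True, q_3 = True

q_0 ⊕ q_1 ⊕ q_3 = T ⊕ T ⊕ T = True ✓
q_1 ⊕ q_2 = T ⊕ T = False ✓
q_0 ⊕ q_3 = T ⊕ T = False ✓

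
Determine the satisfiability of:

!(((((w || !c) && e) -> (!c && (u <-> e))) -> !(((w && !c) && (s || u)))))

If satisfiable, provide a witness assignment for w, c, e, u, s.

w=T; c=F; e=F; u=T; s=F

  !(((((w || !c) && e) -> (!c && (u <-> e))) -> !(((w && !c) && (s || u))))) = True
    (((w || !c) && e) -> (!c && (u <-> e))) -> !(((w && !c) && (s || u))) = False
      ((w || !c) && e) -> (!c && (u <-> e)) = True
        (w || !c) && e = False
          w || !c = True
            !c = True
        !c && (u <-> e) = False
          !c = True
          u <-> e = False
      !(((w && !c) && (s || u))) = False
        (w && !c) && (s || u) = True
          w && !c = True
            !c = True
          s || u = True
The formula evaluates to True.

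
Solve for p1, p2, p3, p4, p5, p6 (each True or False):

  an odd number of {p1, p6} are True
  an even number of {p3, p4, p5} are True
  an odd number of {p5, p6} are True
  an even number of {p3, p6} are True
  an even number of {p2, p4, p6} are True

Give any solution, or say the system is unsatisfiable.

p1=T, p2=T, p3=F, p4=T, p5=T, p6=F

{p1, p6}: 1 true → odd ✓
{p3, p4, p5}: 2 true → even ✓
{p5, p6}: 1 true → odd ✓
{p3, p6}: 0 true → even ✓
{p2, p4, p6}: 2 true → even ✓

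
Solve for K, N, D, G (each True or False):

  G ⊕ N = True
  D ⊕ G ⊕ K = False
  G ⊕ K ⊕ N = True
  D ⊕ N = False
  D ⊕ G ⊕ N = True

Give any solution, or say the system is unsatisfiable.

No satisfying assignment exists.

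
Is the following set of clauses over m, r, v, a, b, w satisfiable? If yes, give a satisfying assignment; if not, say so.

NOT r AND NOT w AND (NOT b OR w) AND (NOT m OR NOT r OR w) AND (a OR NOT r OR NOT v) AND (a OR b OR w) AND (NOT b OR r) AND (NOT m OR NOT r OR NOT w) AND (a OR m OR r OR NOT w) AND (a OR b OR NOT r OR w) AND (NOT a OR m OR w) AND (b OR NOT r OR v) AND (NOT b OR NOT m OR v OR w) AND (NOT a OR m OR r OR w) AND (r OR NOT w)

Unit clause (NOT r) forces r = False.
Unit clause (NOT w) forces w = False.
In (NOT b OR w) only NOT b is left, so b = False.
In (a OR b OR w) only a is left, so a = True.
In (NOT a OR m OR w) only m is left, so m = True.
Set v = False.
All clauses satisfied.

m = True, r = False, v = False, a = True, b = False, w = False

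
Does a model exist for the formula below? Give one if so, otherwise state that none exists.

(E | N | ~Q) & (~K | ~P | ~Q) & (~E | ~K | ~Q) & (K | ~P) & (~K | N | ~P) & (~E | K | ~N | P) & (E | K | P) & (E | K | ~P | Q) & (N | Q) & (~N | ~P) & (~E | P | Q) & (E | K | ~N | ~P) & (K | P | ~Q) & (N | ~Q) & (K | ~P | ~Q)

Set N = True.
  then (~N | ~P) forces P = False.
Set Q = True.
  then (K | P | ~Q) forces K = True.
  then (~E | ~K | ~Q) forces E = False.
All clauses satisfied.

N = True; Q = True; P = False; E = False; K = True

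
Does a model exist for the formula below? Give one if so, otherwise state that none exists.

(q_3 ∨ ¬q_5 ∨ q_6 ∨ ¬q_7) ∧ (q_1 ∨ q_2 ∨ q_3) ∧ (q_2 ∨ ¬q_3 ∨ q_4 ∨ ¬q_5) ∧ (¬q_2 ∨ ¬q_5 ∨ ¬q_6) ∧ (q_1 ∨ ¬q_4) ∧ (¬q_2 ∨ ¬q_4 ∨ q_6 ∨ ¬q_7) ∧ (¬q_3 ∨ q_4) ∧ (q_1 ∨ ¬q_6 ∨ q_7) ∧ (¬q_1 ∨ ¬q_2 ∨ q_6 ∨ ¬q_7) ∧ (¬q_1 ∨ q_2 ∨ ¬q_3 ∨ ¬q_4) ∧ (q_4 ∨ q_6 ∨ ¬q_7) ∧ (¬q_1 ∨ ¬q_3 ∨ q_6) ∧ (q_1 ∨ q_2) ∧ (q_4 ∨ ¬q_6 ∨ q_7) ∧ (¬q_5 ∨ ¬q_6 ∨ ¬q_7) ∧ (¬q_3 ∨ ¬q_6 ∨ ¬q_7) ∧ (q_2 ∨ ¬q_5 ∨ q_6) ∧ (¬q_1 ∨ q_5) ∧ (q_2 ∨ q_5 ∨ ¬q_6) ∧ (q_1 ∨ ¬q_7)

Set q_1 = True.
  then (¬q_1 ∨ q_5) forces q_5 = True.
Set q_2 = True.
  then (¬q_2 ∨ ¬q_5 ∨ ¬q_6) forces q_6 = False.
  then (¬q_1 ∨ ¬q_2 ∨ q_6 ∨ ¬q_7) forces q_7 = False.
  then (¬q_1 ∨ ¬q_3 ∨ q_6) forces q_3 = False.
Set q_4 = True.
All clauses satisfied.

q_1: True, q_2: True, q_3: False, q_4: True, q_5: True, q_6: False, q_7: False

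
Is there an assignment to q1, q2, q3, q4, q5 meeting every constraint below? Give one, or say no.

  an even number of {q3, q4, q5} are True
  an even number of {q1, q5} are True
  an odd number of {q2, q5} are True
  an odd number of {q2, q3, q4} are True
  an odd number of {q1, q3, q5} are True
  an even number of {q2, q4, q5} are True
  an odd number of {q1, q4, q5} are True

q1: False, q2: True, q3: True, q4: True, q5: False

{q3, q4, q5}: 2 true → even ✓
{q1, q5}: 0 true → even ✓
{q2, q5}: 1 true → odd ✓
{q2, q3, q4}: 3 true → odd ✓
{q1, q3, q5}: 1 true → odd ✓
{q2, q4, q5}: 2 true → even ✓
{q1, q4, q5}: 1 true → odd ✓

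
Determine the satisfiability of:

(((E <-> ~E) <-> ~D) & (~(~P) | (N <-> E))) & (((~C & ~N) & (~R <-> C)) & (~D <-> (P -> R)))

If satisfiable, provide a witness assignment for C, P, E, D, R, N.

Case C = True: the conjunct ~C is False.
Case C = False: the formula simplifies to (((E <-> ~E) <-> ~D) & (~(~P) | (N <-> E))) & ((~N & R) & (~D <-> (P -> R))).
  R = True: simplifies to (((E <-> ~E) <-> ~D) & (~(~P) | (N <-> E))) & (~N & ~D).
    D = True: the conjunct ~D is False.
    D = False: simplifies to ((E <-> ~E) & (~(~P) | (N <-> E))) & ~N.
      E = True: the conjunct E <-> ~E becomes True <-> ~True = False.
      E = False: the conjunct E <-> ~E becomes False <-> ~False = False.
  R = False: the conjunct R is False.
Both cases fail — unsatisfiable.

The formula is unsatisfiable.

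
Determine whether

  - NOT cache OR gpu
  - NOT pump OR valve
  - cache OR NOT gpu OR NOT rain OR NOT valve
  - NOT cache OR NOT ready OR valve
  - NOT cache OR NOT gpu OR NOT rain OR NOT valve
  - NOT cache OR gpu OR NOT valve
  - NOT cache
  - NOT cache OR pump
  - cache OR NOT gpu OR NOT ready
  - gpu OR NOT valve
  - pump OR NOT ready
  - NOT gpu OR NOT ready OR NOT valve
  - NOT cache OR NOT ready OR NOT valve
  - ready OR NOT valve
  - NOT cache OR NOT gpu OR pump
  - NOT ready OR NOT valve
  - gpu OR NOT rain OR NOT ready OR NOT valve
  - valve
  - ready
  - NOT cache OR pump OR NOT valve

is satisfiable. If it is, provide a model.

No satisfying assignment exists.

Case ready = True:
  (NOT cache) forces cache = False.
  (cache OR NOT gpu OR NOT ready) forces gpu = False.
  (gpu OR NOT valve) forces valve = False.
  Clause (valve) is falsified — contradiction.
Case ready = False:
  Clause (ready) is falsified — contradiction.
Both cases fail, so the formula is unsatisfiable.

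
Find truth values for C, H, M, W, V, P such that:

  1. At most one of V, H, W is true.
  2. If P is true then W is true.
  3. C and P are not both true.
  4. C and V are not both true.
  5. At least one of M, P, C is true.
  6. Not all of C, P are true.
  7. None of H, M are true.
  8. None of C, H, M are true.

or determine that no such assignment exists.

C = False, H = False, M = False, W = True, V = False, P = True

  (1) {V, H, W}: 1 true — at most one ✓
  (2) P=T ⇒ W: T ✓
  (3) C=F, P=T — not both ✓
  (4) C=F, V=F — not both ✓
  (5) {M, P, C}: 1 true — at least one ✓
  (6) {C, P}: 1/2 true — not all ✓
  (7) {H, M}: 0 true — none ✓
  (8) {C, H, M}: 0 true — none ✓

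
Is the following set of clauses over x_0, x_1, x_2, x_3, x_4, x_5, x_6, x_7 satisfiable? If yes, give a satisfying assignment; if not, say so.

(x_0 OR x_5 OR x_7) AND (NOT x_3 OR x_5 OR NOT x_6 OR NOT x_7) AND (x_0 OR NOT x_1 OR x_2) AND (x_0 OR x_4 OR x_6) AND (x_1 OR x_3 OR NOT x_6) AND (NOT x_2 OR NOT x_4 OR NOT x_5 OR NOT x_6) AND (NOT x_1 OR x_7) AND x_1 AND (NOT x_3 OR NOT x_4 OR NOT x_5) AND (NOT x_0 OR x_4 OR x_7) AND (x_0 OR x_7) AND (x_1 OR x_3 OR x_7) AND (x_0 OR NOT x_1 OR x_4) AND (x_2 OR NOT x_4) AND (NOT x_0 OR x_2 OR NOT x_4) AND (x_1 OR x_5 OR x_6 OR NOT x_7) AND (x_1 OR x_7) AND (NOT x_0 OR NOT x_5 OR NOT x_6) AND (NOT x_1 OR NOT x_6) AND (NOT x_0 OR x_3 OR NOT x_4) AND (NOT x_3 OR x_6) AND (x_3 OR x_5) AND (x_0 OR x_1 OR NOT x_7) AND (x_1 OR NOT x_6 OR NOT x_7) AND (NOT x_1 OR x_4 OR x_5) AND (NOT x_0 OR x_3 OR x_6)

x_0=F, x_1=T, x_2=T, x_3=F, x_4=T, x_5=T, x_6=F, x_7=T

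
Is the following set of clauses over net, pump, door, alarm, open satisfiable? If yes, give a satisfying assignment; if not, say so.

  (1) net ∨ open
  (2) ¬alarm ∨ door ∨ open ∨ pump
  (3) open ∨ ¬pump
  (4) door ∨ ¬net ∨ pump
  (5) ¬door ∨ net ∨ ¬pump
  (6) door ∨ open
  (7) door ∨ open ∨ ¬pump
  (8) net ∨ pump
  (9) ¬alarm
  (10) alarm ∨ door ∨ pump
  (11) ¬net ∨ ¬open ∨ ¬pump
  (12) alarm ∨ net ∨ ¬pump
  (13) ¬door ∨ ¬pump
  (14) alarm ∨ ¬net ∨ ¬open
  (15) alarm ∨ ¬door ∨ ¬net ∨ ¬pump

net = True; pump = False; door = True; alarm = False; open = False

Unit clause (¬alarm) forces alarm = False.
Try net = False:
  (net ∨ open) forces open = True.
  (net ∨ pump) forces pump = True.
  clause (alarm ∨ net ∨ ¬pump) is falsified — backtrack.
So net = True.
  then (alarm ∨ ¬net ∨ ¬open) forces open = False.
  then (open ∨ ¬pump) forces pump = False.
  then (door ∨ ¬net ∨ pump) forces door = True.
All clauses satisfied.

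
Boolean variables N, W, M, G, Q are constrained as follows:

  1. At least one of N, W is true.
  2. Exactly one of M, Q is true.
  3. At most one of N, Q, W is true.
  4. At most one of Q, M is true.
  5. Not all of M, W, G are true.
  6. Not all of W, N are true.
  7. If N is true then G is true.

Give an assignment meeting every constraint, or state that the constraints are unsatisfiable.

N: False, W: True, M: True, G: False, Q: False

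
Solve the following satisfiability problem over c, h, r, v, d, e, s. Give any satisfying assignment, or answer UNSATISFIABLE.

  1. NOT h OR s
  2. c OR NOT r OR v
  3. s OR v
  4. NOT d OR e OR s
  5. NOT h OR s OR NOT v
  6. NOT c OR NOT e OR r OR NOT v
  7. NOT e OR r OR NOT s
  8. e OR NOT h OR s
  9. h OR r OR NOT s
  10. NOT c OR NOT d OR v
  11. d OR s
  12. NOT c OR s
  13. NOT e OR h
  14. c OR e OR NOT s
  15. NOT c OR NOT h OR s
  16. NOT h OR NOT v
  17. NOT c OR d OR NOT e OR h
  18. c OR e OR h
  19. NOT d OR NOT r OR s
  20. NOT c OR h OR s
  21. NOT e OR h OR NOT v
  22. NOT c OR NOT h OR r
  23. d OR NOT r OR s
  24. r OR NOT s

Set c = True.
  then (NOT c OR s) forces s = True.
  then (r OR NOT s) forces r = True.
Set h = False.
  then (NOT e OR h) forces e = False.
Set v = False.
  then (NOT c OR NOT d OR v) forces d = False.
All clauses satisfied.

c = True, h = False, r = True, v = False, d = False, e = False, s = True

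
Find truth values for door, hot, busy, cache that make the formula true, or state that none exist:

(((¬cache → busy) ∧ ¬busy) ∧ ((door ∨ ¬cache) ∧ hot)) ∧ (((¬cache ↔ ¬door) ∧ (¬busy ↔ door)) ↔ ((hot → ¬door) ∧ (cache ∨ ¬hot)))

The formula is unsatisfiable.

Case busy = True: the conjunct ¬busy is False.
Case busy = False: the formula simplifies to (cache ∧ ((door ∨ ¬cache) ∧ hot)) ∧ (((¬cache ↔ ¬door) ∧ door) ↔ ((hot → ¬door) ∧ (cache ∨ ¬hot))).
  cache = True: simplifies to (door ∧ hot) ∧ ((door ∧ door) ↔ (hot → ¬door)).
    door = True: simplifies to hot ∧ ¬hot.
      hot = True: the conjunct ¬hot is False.
      hot = False: the conjunct hot is False.
    door = False: the conjunct door is False.
  cache = False: the conjunct cache is False.
Both cases fail — unsatisfiable.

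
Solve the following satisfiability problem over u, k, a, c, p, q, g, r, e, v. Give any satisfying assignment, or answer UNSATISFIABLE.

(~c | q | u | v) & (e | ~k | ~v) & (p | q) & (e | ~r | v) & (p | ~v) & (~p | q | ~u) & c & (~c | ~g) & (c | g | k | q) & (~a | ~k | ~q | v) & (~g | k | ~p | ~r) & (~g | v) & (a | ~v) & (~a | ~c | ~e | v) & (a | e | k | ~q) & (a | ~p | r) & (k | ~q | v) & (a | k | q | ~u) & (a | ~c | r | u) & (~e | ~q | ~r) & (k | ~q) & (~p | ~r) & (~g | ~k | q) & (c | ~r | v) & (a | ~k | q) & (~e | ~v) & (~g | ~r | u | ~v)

u: True; k: True; a: False; c: True; p: False; q: True; g: False; r: False; e: False; v: False

Unit clause (c) forces c = True.
In (~c | ~g) only ~g is left, so g = False.
Set u = True.
Try k = False:
  (k | ~q) forces q = False.
  (p | q) forces p = True.
  clause (~p | q | ~u) is falsified — backtrack.
So k = True.
Set a = False.
  then (a | ~v) forces v = False.
  then (a | ~k | q) forces q = True.
Try p = True:
  (a | ~p | r) forces r = True.
  clause (~p | ~r) is falsified — backtrack.
So p = False.
Set r = False.
Set e = False.
All clauses satisfied.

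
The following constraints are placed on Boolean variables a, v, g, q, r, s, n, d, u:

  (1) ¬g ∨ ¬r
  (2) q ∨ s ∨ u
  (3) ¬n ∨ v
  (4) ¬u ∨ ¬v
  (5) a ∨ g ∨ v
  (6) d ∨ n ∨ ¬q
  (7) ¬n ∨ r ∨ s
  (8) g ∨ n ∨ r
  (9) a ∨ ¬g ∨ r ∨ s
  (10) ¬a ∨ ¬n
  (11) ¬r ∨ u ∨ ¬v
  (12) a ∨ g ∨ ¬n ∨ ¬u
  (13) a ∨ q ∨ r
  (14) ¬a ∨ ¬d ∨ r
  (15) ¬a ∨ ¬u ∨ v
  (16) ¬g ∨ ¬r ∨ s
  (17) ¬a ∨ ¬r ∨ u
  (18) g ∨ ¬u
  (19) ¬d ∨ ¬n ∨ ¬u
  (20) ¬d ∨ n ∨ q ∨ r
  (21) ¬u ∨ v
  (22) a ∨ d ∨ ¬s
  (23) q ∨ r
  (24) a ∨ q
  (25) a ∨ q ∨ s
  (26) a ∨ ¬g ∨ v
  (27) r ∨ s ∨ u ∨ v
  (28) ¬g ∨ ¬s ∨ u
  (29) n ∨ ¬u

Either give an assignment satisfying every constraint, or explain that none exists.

a = False, v = True, g = False, q = True, r = False, s = True, n = True, d = True, u = False

Set a = False.
  then (a ∨ q) forces q = True.
Try v = False:
  (¬n ∨ v) forces n = False.
  (a ∨ g ∨ v) forces g = True.
  clause (a ∨ ¬g ∨ v) is falsified — backtrack.
So v = True.
  then (¬u ∨ ¬v) forces u = False.
  then (¬r ∨ u ∨ ¬v) forces r = False.
Set g = False.
  then (g ∨ n ∨ r) forces n = True.
  then (¬n ∨ r ∨ s) forces s = True.
  then (a ∨ d ∨ ¬s) forces d = True.
All clauses satisfied.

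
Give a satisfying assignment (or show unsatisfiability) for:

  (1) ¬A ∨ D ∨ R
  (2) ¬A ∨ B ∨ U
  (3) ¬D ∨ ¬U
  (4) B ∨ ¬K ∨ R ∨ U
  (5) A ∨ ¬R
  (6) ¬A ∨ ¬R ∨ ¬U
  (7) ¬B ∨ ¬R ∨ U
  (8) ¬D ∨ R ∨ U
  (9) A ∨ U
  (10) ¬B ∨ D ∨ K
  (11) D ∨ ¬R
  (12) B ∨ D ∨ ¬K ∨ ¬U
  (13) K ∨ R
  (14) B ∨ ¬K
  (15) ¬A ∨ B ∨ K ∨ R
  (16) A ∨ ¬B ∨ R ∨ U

R=F, B=T, K=T, U=T, D=F, A=F

Try R = True:
  (A ∨ ¬R) forces A = True.
  (¬A ∨ ¬R ∨ ¬U) forces U = False.
  (¬A ∨ B ∨ U) forces B = True.
  clause (¬B ∨ ¬R ∨ U) is falsified — backtrack.
So R = False.
  then (K ∨ R) forces K = True.
  then (B ∨ ¬K) forces B = True.
Try U = False:
  (¬D ∨ R ∨ U) forces D = False.
  (¬A ∨ D ∨ R) forces A = False.
  clause (A ∨ U) is falsified — backtrack.
So U = True.
  then (¬D ∨ ¬U) forces D = False.
  then (¬A ∨ D ∨ R) forces A = False.
All clauses satisfied.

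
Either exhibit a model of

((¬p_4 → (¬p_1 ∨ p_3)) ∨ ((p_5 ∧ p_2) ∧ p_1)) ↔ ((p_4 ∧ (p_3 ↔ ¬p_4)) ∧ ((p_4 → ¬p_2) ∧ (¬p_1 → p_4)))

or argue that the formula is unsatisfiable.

p_1 = False, p_2 = False, p_3 = False, p_4 = True, p_5 = True

  ((¬p_4 → (¬p_1 ∨ p_3)) ∨ ((p_5 ∧ p_2) ∧ p_1)) ↔ ((p_4 ∧ (p_3 ↔ ¬p_4)) ∧ ((p_4 → ¬p_2) ∧ (¬p_1 → p_4))) = True
    (¬p_4 → (¬p_1 ∨ p_3)) ∨ ((p_5 ∧ p_2) ∧ p_1) = True
      ¬p_4 → (¬p_1 ∨ p_3) = True
        ¬p_4 = False
        ¬p_1 ∨ p_3 = True
          ¬p_1 = True
      (p_5 ∧ p_2) ∧ p_1 = False
        p_5 ∧ p_2 = False
    (p_4 ∧ (p_3 ↔ ¬p_4)) ∧ ((p_4 → ¬p_2) ∧ (¬p_1 → p_4)) = True
      p_4 ∧ (p_3 ↔ ¬p_4) = True
        p_3 ↔ ¬p_4 = True
          ¬p_4 = False
      (p_4 → ¬p_2) ∧ (¬p_1 → p_4) = True
        p_4 → ¬p_2 = True
          ¬p_2 = True
        ¬p_1 → p_4 = True
          ¬p_1 = True
The formula evaluates to True.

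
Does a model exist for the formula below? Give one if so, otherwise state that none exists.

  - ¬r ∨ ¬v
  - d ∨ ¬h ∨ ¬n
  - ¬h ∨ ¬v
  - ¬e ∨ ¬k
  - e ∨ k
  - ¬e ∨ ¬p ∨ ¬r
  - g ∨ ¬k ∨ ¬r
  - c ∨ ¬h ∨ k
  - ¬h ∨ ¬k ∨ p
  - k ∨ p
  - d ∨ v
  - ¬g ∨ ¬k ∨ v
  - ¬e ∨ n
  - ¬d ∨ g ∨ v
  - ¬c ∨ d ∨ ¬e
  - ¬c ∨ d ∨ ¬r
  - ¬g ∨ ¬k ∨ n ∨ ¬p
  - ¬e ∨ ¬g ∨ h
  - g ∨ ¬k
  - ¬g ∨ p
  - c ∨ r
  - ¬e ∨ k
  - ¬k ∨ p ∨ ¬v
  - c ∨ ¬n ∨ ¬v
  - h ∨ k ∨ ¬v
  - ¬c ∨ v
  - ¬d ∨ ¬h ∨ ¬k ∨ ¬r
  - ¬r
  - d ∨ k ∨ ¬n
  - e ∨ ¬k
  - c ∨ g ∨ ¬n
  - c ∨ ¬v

The formula is unsatisfiable.

Case e = True:
  (¬e ∨ ¬k) forces k = False.
  Clause (¬e ∨ k) is falsified — contradiction.
Case e = False:
  (e ∨ k) forces k = True.
  Clause (e ∨ ¬k) is falsified — contradiction.
Both cases fail, so the formula is unsatisfiable.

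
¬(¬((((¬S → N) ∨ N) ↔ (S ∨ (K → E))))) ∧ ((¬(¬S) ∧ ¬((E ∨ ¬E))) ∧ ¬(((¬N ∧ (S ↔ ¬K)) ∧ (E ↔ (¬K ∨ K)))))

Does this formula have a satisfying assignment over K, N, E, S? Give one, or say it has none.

No satisfying assignment exists.

The conjunct ¬((E ∨ ¬E)) is unsatisfiable on its own:
  E=F: evaluates to False.
  E=T: evaluates to False.
So the whole conjunction is unsatisfiable.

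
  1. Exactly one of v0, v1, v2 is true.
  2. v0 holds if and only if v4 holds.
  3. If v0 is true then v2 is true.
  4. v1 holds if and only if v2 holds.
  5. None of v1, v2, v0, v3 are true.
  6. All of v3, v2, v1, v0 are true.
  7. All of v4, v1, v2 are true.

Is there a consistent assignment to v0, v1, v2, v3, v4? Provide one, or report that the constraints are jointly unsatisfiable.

Case v0 = True:
  Constraint (5) is violated (v0=T) — contradiction.
Case v0 = False:
  Constraint (6) is violated (v0=F) — contradiction.
Both cases fail — unsatisfiable.

The formula is unsatisfiable.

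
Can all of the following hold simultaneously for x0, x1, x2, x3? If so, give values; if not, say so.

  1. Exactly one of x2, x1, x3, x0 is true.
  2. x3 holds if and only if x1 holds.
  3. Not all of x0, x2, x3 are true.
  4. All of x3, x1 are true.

The formula is unsatisfiable.

Case x1 = True:
  (1) with x1=T forces x2 = False.
  (1) with x1=T forces x3 = False.
  Constraint (2) is violated (x3=F, x1=T) — contradiction.
Case x1 = False:
  Constraint (4) is violated (x1=F) — contradiction.
Both cases fail — unsatisfiable.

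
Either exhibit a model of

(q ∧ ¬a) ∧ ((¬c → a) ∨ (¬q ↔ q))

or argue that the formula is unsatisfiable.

a = False, q = True, c = True

  q ∧ ¬a = True
    ¬a = True
  (¬c → a) ∨ (¬q ↔ q) = True
    ¬c → a = True
      ¬c = False
    ¬q ↔ q = False
      ¬q = False
Both conjuncts True, so the formula holds.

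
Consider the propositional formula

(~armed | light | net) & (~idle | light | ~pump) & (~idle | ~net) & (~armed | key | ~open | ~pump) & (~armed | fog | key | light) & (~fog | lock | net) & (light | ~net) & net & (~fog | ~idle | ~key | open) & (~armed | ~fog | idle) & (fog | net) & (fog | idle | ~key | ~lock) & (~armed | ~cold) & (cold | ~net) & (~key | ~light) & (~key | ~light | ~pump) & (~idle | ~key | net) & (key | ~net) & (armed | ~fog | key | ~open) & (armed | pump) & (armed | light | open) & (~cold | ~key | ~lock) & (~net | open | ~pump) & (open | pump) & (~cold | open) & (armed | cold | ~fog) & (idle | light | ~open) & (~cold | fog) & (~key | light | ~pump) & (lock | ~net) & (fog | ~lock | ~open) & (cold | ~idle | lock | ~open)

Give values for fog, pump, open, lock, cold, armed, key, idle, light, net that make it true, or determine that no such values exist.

Unsatisfiable — no assignment works.

Case key = True:
  (net) forces net = True.
  (~idle | ~net) forces idle = False.
  (light | ~net) forces light = True.
  Clause (~key | ~light) is falsified — contradiction.
Case key = False:
  (net) forces net = True.
  Clause (key | ~net) is falsified — contradiction.
Both cases fail, so the formula is unsatisfiable.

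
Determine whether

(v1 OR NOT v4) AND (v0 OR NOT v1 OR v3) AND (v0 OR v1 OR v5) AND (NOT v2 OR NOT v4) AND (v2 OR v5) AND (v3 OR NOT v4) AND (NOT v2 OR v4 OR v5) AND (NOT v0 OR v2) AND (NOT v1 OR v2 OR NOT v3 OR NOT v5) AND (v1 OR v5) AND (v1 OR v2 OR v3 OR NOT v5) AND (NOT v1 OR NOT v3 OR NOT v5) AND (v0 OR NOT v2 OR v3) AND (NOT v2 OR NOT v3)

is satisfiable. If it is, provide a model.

v0=F, v1=F, v2=F, v3=T, v4=F, v5=T

Set v0 = False.
Set v1 = False.
  then (v1 OR NOT v4) forces v4 = False.
  then (v0 OR v1 OR v5) forces v5 = True.
Try v2 = True:
  (v0 OR NOT v2 OR v3) forces v3 = True.
  clause (NOT v2 OR NOT v3) is falsified — backtrack.
So v2 = False.
  then (v1 OR v2 OR v3 OR NOT v5) forces v3 = True.
All clauses satisfied.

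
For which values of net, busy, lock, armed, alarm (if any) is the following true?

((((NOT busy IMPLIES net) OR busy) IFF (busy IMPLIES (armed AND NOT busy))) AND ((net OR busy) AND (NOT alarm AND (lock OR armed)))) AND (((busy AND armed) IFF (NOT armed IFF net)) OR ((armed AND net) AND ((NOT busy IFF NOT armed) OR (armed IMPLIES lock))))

net=T, busy=F, lock=T, armed=T, alarm=F

  (((NOT busy IMPLIES net) OR busy) IFF (busy IMPLIES (armed AND NOT busy))) AND ((net OR busy) AND (NOT alarm AND (lock OR armed))) = True
    ((NOT busy IMPLIES net) OR busy) IFF (busy IMPLIES (armed AND NOT busy)) = True
      (NOT busy IMPLIES net) OR busy = True
        NOT busy IMPLIES net = True
          NOT busy = True
      busy IMPLIES (armed AND NOT busy) = True
        armed AND NOT busy = True
          NOT busy = True
    (net OR busy) AND (NOT alarm AND (lock OR armed)) = True
      net OR busy = True
      NOT alarm AND (lock OR armed) = True
        NOT alarm = True
        lock OR armed = True
  ((busy AND armed) IFF (NOT armed IFF net)) OR ((armed AND net) AND ((NOT busy IFF NOT armed) OR (armed IMPLIES lock))) = True
    (busy AND armed) IFF (NOT armed IFF net) = True
      busy AND armed = False
      NOT armed IFF net = False
        NOT armed = False
    (armed AND net) AND ((NOT busy IFF NOT armed) OR (armed IMPLIES lock)) = True
      armed AND net = True
      (NOT busy IFF NOT armed) OR (armed IMPLIES lock) = True
        NOT busy IFF NOT armed = False
          NOT busy = True
          NOT armed = False
        armed IMPLIES lock = True
Both conjuncts True, so the formula holds.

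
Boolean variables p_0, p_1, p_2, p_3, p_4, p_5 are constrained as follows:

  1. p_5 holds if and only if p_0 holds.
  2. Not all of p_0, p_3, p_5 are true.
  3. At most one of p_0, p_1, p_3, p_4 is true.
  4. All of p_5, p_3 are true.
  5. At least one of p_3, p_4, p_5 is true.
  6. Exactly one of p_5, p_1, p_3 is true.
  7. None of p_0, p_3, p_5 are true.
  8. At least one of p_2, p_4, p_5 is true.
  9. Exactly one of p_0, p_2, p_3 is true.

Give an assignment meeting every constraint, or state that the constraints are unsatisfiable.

Case p_3 = True:
  Constraint (7) is violated (p_3=T) — contradiction.
Case p_3 = False:
  Constraint (4) is violated (p_3=F) — contradiction.
Both cases fail — unsatisfiable.

UNSATISFIABLE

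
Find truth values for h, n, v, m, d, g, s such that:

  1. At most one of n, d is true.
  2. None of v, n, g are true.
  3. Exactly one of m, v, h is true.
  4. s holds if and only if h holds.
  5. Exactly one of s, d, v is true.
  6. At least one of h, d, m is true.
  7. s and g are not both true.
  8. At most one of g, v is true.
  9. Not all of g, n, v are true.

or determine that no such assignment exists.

h = False; n = False; v = False; m = True; d = True; g = False; s = False

  (1) {n, d}: 1 true — at most one ✓
  (2) {v, n, g}: 0 true — none ✓
  (3) {m, v, h}: 1 true — exactly one ✓
  (4) s=F, h=F — same ✓
  (5) {s, d, v}: 1 true — exactly one ✓
  (6) {h, d, m}: 2 true — at least one ✓
  (7) s=F, g=F — not both ✓
  (8) {g, v}: 0 true — at most one ✓
  (9) {g, n, v}: 0/3 true — not all ✓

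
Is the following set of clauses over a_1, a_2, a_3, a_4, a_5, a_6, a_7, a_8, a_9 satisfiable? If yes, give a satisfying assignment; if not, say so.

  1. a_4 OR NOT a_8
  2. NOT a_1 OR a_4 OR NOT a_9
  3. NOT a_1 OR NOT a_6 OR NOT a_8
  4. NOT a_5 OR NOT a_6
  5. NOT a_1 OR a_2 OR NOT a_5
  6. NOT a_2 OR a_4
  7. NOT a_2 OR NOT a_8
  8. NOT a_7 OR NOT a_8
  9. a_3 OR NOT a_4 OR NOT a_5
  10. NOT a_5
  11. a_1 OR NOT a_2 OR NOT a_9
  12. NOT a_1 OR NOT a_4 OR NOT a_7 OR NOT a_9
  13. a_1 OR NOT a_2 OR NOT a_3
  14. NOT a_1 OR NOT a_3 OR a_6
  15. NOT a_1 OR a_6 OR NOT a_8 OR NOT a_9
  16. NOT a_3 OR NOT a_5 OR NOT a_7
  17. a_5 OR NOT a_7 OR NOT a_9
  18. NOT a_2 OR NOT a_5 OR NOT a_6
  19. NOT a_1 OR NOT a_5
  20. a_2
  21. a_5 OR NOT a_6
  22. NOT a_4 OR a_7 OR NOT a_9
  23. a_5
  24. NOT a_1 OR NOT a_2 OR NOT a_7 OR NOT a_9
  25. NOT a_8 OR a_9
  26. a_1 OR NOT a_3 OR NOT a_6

Case a_5 = True:
  Clause (NOT a_5) is falsified — contradiction.
Case a_5 = False:
  Clause (a_5) is falsified — contradiction.
Both cases fail, so the formula is unsatisfiable.

No satisfying assignment exists.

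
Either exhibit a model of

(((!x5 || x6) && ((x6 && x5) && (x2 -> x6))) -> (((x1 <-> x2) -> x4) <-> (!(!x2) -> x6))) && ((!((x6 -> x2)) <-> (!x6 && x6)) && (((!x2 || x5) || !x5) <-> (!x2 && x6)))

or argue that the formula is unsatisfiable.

Case x6 = True: the formula simplifies to (x5 -> ((x1 <-> x2) -> x4)) && (x2 && (((!x2 || x5) || !x5) <-> !x2)).
  x2 = True: simplifies to (x5 -> (x1 -> x4)) && !((x5 || !x5)).
    x5 = True: the conjunct !((x5 || !x5)) becomes !((True || False)) = False.
    x5 = False: the conjunct !((x5 || !x5)) becomes !((False || True)) = False.
  x2 = False: the conjunct x2 is False.
Case x6 = False: the formula simplifies to !(((!x2 || x5) || !x5)).
  x5 = True: this becomes !((True || False)) = False.
  x5 = False: this becomes !((!x2 || True)) = False.
Both cases fail — unsatisfiable.

Unsatisfiable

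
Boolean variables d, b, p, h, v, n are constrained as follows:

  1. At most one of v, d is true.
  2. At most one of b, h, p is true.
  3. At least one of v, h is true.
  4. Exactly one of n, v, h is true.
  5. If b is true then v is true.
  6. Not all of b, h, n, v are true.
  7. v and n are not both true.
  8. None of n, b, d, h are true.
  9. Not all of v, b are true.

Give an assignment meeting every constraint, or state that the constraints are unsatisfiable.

d: False, b: False, p: True, h: False, v: True, n: False

  (1) {v, d}: 1 true — at most one ✓
  (2) {b, h, p}: 1 true — at most one ✓
  (3) {v, h}: 1 true — at least one ✓
  (4) {n, v, h}: 1 true — exactly one ✓
  (5) b=F ⇒ v: vacuous ✓
  (6) {b, h, n, v}: 1/4 true — not all ✓
  (7) v=T, n=F — not both ✓
  (8) {n, b, d, h}: 0 true — none ✓
  (9) {v, b}: 1/2 true — not all ✓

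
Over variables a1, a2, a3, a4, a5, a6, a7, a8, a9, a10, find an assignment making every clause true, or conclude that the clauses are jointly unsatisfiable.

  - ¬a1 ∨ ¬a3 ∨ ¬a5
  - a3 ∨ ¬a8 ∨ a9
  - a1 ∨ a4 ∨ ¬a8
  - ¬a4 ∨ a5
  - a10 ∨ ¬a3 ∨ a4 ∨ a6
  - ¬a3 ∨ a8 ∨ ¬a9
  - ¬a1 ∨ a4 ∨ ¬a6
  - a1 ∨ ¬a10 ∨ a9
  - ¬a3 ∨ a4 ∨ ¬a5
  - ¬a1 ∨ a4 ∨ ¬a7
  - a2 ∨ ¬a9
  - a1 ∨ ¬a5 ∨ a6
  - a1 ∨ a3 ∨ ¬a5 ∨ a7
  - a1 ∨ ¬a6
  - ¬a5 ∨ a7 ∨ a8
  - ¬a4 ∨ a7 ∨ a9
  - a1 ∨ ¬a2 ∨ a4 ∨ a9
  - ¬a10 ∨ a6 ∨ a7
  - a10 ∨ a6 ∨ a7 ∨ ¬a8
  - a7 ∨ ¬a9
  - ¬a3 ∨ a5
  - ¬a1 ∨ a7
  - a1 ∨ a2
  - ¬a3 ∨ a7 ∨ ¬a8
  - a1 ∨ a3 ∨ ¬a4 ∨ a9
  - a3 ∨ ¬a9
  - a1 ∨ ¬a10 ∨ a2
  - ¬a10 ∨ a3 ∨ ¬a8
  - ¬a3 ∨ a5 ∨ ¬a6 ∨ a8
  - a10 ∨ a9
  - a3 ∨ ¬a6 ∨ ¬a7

Set a1 = True.
  then (¬a1 ∨ a7) forces a7 = True.
  then (¬a1 ∨ a4 ∨ ¬a7) forces a4 = True.
  then (¬a4 ∨ a5) forces a5 = True.
  then (¬a1 ∨ ¬a3 ∨ ¬a5) forces a3 = False.
  then (a3 ∨ ¬a9) forces a9 = False.
  then (a10 ∨ a9) forces a10 = True.
  then (a3 ∨ ¬a6 ∨ ¬a7) forces a6 = False.
  then (a3 ∨ ¬a8 ∨ a9) forces a8 = False.
Set a2 = True.
All clauses satisfied.

a1 = True; a2 = True; a3 = False; a4 = True; a5 = True; a6 = False; a7 = True; a8 = False; a9 = False; a10 = True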